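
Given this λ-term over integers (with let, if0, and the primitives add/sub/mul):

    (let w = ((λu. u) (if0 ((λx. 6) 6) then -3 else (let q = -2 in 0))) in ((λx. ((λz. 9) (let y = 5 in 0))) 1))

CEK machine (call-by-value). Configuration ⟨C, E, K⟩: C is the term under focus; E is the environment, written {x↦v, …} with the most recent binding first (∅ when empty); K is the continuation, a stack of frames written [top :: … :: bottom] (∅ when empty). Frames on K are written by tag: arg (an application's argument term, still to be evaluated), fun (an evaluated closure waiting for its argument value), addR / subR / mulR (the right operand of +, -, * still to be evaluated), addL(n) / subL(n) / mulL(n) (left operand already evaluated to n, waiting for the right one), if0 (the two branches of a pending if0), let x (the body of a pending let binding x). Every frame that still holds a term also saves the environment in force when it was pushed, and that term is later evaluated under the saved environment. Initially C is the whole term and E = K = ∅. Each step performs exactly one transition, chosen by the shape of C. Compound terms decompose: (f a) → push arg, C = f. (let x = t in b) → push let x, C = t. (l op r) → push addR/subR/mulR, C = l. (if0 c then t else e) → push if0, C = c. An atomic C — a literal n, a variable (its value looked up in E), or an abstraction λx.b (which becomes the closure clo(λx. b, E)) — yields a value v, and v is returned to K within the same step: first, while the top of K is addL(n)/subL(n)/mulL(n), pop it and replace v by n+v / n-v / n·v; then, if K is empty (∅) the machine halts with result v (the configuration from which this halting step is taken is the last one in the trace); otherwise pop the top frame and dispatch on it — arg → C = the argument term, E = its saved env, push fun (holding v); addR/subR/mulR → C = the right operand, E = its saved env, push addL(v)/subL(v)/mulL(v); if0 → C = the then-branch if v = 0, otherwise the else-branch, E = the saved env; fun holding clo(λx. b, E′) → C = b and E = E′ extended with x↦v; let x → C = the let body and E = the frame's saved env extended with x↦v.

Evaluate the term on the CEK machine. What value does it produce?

Answer: 9

Machine steps:
0. [C=(let w = ((λu. u) (if0 ((λx. 6) 6) then -3 else (let q = -2 in 0))) in ((λx. ((λz. 9) (let y = 5 in 0))) 1)) | E=∅ | K=∅]
1. [C=((λu. u) (if0 ((λx. 6) 6) then -3 else (let q = -2 in 0))) | E=∅ | K=[let w]]
2. [C=(λu. u) | E=∅ | K=[arg :: let w]]
3. [C=(if0 ((λx. 6) 6) then -3 else (let q = -2 in 0)) | E=∅ | K=[fun :: let w]]
4. [C=((λx. 6) 6) | E=∅ | K=[if0 :: fun :: let w]]
5. [C=(λx. 6) | E=∅ | K=[arg :: if0 :: fun :: let w]]
6. [C=6 | E=∅ | K=[fun :: if0 :: fun :: let w]]
7. [C=6 | E={x↦6} | K=[if0 :: fun :: let w]]
8. [C=(let q = -2 in 0) | E=∅ | K=[fun :: let w]]
9. [C=-2 | E=∅ | K=[let q :: fun :: let w]]
10. [C=0 | E={q↦-2} | K=[fun :: let w]]
11. [C=u | E={u↦0} | K=[let w]]
12. [C=((λx. ((λz. 9) (let y = 5 in 0))) 1) | E={w↦0} | K=∅]
13. [C=(λx. ((λz. 9) (let y = 5 in 0))) | E={w↦0} | K=[arg]]
14. [C=1 | E={w↦0} | K=[fun]]
15. [C=((λz. 9) (let y = 5 in 0)) | E={x↦1, w↦0} | K=∅]
16. [C=(λz. 9) | E={x↦1, w↦0} | K=[arg]]
17. [C=(let y = 5 in 0) | E={x↦1, w↦0} | K=[fun]]
18. [C=5 | E={x↦1, w↦0} | K=[let y :: fun]]
19. [C=0 | E={y↦5, x↦1, w↦0} | K=[fun]]
20. [C=9 | E={z↦0, x↦1, w↦0} | K=∅]
→ final value 9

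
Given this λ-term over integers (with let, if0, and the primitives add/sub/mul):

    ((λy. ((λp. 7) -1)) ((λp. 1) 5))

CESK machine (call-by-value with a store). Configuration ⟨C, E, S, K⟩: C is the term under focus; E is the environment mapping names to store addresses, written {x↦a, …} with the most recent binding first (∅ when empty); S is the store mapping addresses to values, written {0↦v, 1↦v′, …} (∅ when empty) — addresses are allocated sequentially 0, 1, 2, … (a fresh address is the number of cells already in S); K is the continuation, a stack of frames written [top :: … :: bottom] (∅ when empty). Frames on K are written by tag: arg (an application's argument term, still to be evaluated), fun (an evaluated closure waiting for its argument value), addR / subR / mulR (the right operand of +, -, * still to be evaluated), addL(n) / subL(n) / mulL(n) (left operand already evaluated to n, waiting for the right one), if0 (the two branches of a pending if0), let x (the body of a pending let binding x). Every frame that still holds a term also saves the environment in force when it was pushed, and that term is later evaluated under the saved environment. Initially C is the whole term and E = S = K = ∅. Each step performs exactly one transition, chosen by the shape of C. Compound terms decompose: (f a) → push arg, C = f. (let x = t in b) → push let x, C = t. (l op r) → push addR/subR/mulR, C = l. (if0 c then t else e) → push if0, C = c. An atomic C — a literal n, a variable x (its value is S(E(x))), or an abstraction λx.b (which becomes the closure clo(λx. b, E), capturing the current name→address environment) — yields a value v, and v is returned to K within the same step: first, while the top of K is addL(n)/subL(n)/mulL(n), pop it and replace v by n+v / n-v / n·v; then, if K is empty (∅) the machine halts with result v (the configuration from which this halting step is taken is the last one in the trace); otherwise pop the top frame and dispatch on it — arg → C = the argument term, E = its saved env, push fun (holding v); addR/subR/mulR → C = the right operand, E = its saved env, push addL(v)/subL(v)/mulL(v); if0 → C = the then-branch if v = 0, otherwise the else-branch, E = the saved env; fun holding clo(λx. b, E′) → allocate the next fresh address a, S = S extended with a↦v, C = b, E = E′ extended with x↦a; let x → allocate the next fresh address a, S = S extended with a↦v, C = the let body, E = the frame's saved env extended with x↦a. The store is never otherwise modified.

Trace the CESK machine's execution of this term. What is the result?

0. <C=((λy. ((λp. 7) -1)) ((λp. 1) 5)), E=∅, S=∅, K=∅>
1. <C=(λy. ((λp. 7) -1)), E=∅, S=∅, K=[arg]>
2. <C=((λp. 1) 5), E=∅, S=∅, K=[fun]>
3. <C=(λp. 1), E=∅, S=∅, K=[arg :: fun]>
4. <C=5, E=∅, S=∅, K=[fun :: fun]>
5. <C=1, E={p↦0}, S={0↦5}, K=[fun]>
6. <C=((λp. 7) -1), E={y↦1}, S={0↦5, 1↦1}, K=∅>
7. <C=(λp. 7), E={y↦1}, S={0↦5, 1↦1}, K=[arg]>
8. <C=-1, E={y↦1}, S={0↦5, 1↦1}, K=[fun]>
9. <C=7, E={p↦2, y↦1}, S={0↦5, 1↦1, 2↦-1}, K=∅>
→ final value 7

Answer: 7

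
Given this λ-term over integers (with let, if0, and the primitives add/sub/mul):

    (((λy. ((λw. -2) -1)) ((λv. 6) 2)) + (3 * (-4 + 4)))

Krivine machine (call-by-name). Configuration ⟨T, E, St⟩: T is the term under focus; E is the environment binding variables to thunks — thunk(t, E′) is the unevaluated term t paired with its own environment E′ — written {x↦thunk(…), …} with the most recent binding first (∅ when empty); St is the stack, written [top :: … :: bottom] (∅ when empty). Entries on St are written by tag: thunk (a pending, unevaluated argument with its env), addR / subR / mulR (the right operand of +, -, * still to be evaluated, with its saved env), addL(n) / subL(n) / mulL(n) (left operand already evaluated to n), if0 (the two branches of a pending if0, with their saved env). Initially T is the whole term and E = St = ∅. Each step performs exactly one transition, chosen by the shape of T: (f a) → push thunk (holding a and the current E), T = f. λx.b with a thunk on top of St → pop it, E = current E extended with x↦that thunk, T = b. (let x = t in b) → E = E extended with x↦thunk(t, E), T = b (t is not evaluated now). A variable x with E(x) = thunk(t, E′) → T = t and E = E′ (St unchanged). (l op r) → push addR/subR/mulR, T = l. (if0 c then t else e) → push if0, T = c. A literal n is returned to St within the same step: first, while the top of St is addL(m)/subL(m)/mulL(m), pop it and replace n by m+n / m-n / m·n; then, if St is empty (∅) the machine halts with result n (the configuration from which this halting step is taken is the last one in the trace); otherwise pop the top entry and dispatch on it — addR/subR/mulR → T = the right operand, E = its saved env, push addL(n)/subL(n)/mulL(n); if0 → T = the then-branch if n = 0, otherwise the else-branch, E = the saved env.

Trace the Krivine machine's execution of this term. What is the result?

step 0: [T=(((λy. ((λw. -2) -1)) ((λv. 6) 2)) + (3 * (-4 + 4))) | E=∅ | St=∅]
step 1: [T=((λy. ((λw. -2) -1)) ((λv. 6) 2)) | E=∅ | St=[addR]]
step 2: [T=(λy. ((λw. -2) -1)) | E=∅ | St=[thunk :: addR]]
step 3: [T=((λw. -2) -1) | E={y↦thunk(((λv. 6) 2), ∅)} | St=[addR]]
step 4: [T=(λw. -2) | E={y↦thunk(((λv. 6) 2), ∅)} | St=[thunk :: addR]]
step 5: [T=-2 | E={w↦thunk(-1, {y↦thunk(((λv. 6) 2), ∅)}), y↦thunk(((λv. 6) 2), ∅)} | St=[addR]]
step 6: [T=(3 * (-4 + 4)) | E=∅ | St=[addL(-2)]]
step 7: [T=3 | E=∅ | St=[mulR :: addL(-2)]]
step 8: [T=(-4 + 4) | E=∅ | St=[mulL(3) :: addL(-2)]]
step 9: [T=-4 | E=∅ | St=[addR :: mulL(3) :: addL(-2)]]
step 10: [T=4 | E=∅ | St=[addL(-4) :: mulL(3) :: addL(-2)]]
→ final value -2

Answer: -2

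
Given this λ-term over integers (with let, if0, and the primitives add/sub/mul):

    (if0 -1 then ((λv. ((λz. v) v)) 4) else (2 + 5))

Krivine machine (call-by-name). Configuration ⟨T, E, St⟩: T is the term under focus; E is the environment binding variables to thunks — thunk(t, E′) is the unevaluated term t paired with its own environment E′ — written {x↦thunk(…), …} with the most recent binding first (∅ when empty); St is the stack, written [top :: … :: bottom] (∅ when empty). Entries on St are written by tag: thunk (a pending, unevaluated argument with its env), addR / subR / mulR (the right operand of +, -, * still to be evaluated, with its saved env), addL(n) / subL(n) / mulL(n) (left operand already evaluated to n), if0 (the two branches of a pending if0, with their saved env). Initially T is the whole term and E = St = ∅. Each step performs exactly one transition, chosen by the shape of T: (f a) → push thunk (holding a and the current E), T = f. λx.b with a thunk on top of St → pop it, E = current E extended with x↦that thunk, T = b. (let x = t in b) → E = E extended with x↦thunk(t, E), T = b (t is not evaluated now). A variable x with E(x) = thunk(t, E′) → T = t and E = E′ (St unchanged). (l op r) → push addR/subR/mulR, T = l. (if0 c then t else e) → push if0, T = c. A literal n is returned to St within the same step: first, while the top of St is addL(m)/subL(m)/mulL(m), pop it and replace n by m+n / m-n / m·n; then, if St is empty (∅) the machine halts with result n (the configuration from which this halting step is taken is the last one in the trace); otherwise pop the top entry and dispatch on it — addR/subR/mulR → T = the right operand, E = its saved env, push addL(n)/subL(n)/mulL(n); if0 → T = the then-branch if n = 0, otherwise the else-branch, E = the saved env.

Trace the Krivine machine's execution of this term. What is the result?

[0] [T=(if0 -1 then ((λv. ((λz. v) v)) 4) else (2 + 5)) | E=∅ | St=∅]
[1] [T=-1 | E=∅ | St=[if0]]
[2] [T=(2 + 5) | E=∅ | St=∅]
[3] [T=2 | E=∅ | St=[addR]]
[4] [T=5 | E=∅ | St=[addL(2)]]
→ final value 7

Answer: 7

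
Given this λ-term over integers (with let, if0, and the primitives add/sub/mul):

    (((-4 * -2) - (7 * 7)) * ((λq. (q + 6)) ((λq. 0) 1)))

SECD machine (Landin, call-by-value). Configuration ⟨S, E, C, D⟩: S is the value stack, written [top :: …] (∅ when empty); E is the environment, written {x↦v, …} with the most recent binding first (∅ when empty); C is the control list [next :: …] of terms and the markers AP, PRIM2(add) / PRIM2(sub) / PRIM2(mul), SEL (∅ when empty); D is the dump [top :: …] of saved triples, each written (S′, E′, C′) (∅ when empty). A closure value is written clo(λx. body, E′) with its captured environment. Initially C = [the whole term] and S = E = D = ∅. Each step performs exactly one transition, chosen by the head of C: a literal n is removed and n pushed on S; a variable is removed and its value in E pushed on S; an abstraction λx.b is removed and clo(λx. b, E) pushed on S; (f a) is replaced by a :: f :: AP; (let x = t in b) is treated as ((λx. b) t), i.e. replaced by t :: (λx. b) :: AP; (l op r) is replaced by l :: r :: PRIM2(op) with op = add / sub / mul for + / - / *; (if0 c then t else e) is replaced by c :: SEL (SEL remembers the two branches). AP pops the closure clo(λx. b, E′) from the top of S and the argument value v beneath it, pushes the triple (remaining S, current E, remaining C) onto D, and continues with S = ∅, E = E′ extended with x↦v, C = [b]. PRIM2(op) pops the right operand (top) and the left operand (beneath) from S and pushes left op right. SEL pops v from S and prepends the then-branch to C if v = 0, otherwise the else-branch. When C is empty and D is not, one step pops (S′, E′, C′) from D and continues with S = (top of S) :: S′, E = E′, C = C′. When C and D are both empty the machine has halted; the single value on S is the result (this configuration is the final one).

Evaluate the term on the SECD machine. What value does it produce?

[0] [S=∅ | E=∅ | C=[(((-4 * -2) - (7 * 7)) * ((λq. (q + 6)) ((λq. 0) 1)))] | D=∅]
[1] [S=∅ | E=∅ | C=[((-4 * -2) - (7 * 7)) :: ((λq. (q + 6)) ((λq. 0) 1)) :: PRIM2(mul)] | D=∅]
[2] [S=∅ | E=∅ | C=[(-4 * -2) :: (7 * 7) :: PRIM2(sub) :: ((λq. (q + 6)) ((λq. 0) 1)) :: PRIM2(mul)] | D=∅]
[3] [S=∅ | E=∅ | C=[-4 :: -2 :: PRIM2(mul) :: (7 * 7) :: PRIM2(sub) :: ((λq. (q + 6)) ((λq. 0) 1)) :: PRIM2(mul)] | D=∅]
[4] [S=[-4] | E=∅ | C=[-2 :: PRIM2(mul) :: (7 * 7) :: PRIM2(sub) :: ((λq. (q + 6)) ((λq. 0) 1)) :: PRIM2(mul)] | D=∅]
[5] [S=[-2 :: -4] | E=∅ | C=[PRIM2(mul) :: (7 * 7) :: PRIM2(sub) :: ((λq. (q + 6)) ((λq. 0) 1)) :: PRIM2(mul)] | D=∅]
[6] [S=[8] | E=∅ | C=[(7 * 7) :: PRIM2(sub) :: ((λq. (q + 6)) ((λq. 0) 1)) :: PRIM2(mul)] | D=∅]
[7] [S=[8] | E=∅ | C=[7 :: 7 :: PRIM2(mul) :: PRIM2(sub) :: ((λq. (q + 6)) ((λq. 0) 1)) :: PRIM2(mul)] | D=∅]
[8] [S=[7 :: 8] | E=∅ | C=[7 :: PRIM2(mul) :: PRIM2(sub) :: ((λq. (q + 6)) ((λq. 0) 1)) :: PRIM2(mul)] | D=∅]
[9] [S=[7 :: 7 :: 8] | E=∅ | C=[PRIM2(mul) :: PRIM2(sub) :: ((λq. (q + 6)) ((λq. 0) 1)) :: PRIM2(mul)] | D=∅]
[10] [S=[49 :: 8] | E=∅ | C=[PRIM2(sub) :: ((λq. (q + 6)) ((λq. 0) 1)) :: PRIM2(mul)] | D=∅]
[11] [S=[-41] | E=∅ | C=[((λq. (q + 6)) ((λq. 0) 1)) :: PRIM2(mul)] | D=∅]
[12] [S=[-41] | E=∅ | C=[((λq. 0) 1) :: (λq. (q + 6)) :: AP :: PRIM2(mul)] | D=∅]
[13] [S=[-41] | E=∅ | C=[1 :: (λq. 0) :: AP :: (λq. (q + 6)) :: AP :: PRIM2(mul)] | D=∅]
[14] [S=[1 :: -41] | E=∅ | C=[(λq. 0) :: AP :: (λq. (q + 6)) :: AP :: PRIM2(mul)] | D=∅]
[15] [S=[clo(λq. 0, ∅) :: 1 :: -41] | E=∅ | C=[AP :: (λq. (q + 6)) :: AP :: PRIM2(mul)] | D=∅]
[16] [S=∅ | E={q↦1} | C=[0] | D=[([-41], ∅, [(λq. (q + 6)) :: AP :: PRIM2(mul)])]]
[17] [S=[0] | E={q↦1} | C=∅ | D=[([-41], ∅, [(λq. (q + 6)) :: AP :: PRIM2(mul)])]]
[18] [S=[0 :: -41] | E=∅ | C=[(λq. (q + 6)) :: AP :: PRIM2(mul)] | D=∅]
[19] [S=[clo(λq. (q + 6), ∅) :: 0 :: -41] | E=∅ | C=[AP :: PRIM2(mul)] | D=∅]
[20] [S=∅ | E={q↦0} | C=[(q + 6)] | D=[([-41], ∅, [PRIM2(mul)])]]
[21] [S=∅ | E={q↦0} | C=[q :: 6 :: PRIM2(add)] | D=[([-41], ∅, [PRIM2(mul)])]]
[22] [S=[0] | E={q↦0} | C=[6 :: PRIM2(add)] | D=[([-41], ∅, [PRIM2(mul)])]]
[23] [S=[6 :: 0] | E={q↦0} | C=[PRIM2(add)] | D=[([-41], ∅, [PRIM2(mul)])]]
[24] [S=[6] | E={q↦0} | C=∅ | D=[([-41], ∅, [PRIM2(mul)])]]
[25] [S=[6 :: -41] | E=∅ | C=[PRIM2(mul)] | D=∅]
[26] [S=[-246] | E=∅ | C=∅ | D=∅]
→ final value -246

Answer: -246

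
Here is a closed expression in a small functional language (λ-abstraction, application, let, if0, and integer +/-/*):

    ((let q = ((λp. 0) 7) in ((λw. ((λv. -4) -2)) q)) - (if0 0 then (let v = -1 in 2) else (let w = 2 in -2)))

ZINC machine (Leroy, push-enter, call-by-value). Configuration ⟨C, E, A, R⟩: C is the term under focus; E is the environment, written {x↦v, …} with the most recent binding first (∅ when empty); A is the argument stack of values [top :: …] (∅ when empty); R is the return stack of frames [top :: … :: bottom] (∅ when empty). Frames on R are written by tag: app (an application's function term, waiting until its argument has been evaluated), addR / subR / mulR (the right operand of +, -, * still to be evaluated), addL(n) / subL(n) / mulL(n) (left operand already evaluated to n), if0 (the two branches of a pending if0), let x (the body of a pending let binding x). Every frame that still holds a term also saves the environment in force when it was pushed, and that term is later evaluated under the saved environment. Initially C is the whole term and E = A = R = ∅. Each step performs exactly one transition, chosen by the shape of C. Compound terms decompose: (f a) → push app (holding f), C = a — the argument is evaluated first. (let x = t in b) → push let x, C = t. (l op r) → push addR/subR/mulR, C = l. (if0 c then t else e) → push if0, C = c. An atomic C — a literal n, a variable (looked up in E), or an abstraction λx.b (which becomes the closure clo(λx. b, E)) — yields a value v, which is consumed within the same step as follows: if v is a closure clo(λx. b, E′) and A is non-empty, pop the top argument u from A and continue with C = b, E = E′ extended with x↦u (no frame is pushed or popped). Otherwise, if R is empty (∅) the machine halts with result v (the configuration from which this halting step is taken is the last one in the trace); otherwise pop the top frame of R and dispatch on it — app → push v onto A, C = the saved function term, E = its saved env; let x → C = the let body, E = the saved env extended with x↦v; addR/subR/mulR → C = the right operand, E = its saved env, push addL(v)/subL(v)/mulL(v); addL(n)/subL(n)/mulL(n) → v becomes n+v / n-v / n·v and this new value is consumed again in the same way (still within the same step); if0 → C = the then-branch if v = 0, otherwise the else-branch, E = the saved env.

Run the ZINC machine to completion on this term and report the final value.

Answer: -6

Machine steps:
step 0: ⟨C=((let q = ((λp. 0) 7) in ((λw. ((λv. -4) -2)) q)) - (if0 0 then (let v = -1 in 2) else (let w = 2 in -2))); E=∅; A=∅; R=∅⟩
step 1: ⟨C=(let q = ((λp. 0) 7) in ((λw. ((λv. -4) -2)) q)); E=∅; A=∅; R=[subR]⟩
step 2: ⟨C=((λp. 0) 7); E=∅; A=∅; R=[let q :: subR]⟩
step 3: ⟨C=7; E=∅; A=∅; R=[app :: let q :: subR]⟩
step 4: ⟨C=(λp. 0); E=∅; A=[7]; R=[let q :: subR]⟩
step 5: ⟨C=0; E={p↦7}; A=∅; R=[let q :: subR]⟩
step 6: ⟨C=((λw. ((λv. -4) -2)) q); E={q↦0}; A=∅; R=[subR]⟩
step 7: ⟨C=q; E={q↦0}; A=∅; R=[app :: subR]⟩
step 8: ⟨C=(λw. ((λv. -4) -2)); E={q↦0}; A=[0]; R=[subR]⟩
step 9: ⟨C=((λv. -4) -2); E={w↦0, q↦0}; A=∅; R=[subR]⟩
step 10: ⟨C=-2; E={w↦0, q↦0}; A=∅; R=[app :: subR]⟩
step 11: ⟨C=(λv. -4); E={w↦0, q↦0}; A=[-2]; R=[subR]⟩
step 12: ⟨C=-4; E={v↦-2, w↦0, q↦0}; A=∅; R=[subR]⟩
step 13: ⟨C=(if0 0 then (let v = -1 in 2) else (let w = 2 in -2)); E=∅; A=∅; R=[subL(-4)]⟩
step 14: ⟨C=0; E=∅; A=∅; R=[if0 :: subL(-4)]⟩
step 15: ⟨C=(let v = -1 in 2); E=∅; A=∅; R=[subL(-4)]⟩
step 16: ⟨C=-1; E=∅; A=∅; R=[let v :: subL(-4)]⟩
step 17: ⟨C=2; E={v↦-1}; A=∅; R=[subL(-4)]⟩
→ final value -6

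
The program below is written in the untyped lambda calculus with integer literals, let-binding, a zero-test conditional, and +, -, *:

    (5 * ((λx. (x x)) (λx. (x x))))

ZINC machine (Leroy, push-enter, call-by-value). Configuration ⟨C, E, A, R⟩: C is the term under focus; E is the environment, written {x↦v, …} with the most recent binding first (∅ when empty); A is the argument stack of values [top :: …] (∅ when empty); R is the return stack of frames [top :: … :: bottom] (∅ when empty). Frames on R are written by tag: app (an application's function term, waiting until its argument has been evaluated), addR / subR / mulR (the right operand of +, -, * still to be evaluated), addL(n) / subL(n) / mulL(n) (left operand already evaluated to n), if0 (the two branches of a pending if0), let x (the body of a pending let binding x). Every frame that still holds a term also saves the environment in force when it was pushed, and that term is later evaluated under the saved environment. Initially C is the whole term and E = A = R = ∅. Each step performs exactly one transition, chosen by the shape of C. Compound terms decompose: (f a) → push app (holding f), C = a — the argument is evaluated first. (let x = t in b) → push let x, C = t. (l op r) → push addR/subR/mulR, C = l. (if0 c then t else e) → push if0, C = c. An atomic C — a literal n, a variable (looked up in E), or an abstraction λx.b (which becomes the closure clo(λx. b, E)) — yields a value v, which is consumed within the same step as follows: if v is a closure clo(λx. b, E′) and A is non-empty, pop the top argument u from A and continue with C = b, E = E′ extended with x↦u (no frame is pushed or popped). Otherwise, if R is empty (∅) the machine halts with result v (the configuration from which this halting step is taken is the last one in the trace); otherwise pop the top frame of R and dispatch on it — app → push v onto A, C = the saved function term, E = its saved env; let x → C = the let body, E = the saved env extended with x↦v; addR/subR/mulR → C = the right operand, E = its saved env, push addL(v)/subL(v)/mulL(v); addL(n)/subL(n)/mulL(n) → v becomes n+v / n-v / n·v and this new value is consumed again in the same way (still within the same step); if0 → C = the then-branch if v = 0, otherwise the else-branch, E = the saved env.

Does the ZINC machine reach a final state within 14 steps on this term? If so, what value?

Answer: DIVERGES (no final state within 14 steps)

Derivation:
step 0: ⟨C=(5 * ((λx. (x x)) (λx. (x x)))); E=∅; A=∅; R=∅⟩
step 1: ⟨C=5; E=∅; A=∅; R=[mulR]⟩
step 2: ⟨C=((λx. (x x)) (λx. (x x))); E=∅; A=∅; R=[mulL(5)]⟩
step 3: ⟨C=(λx. (x x)); E=∅; A=∅; R=[app :: mulL(5)]⟩
step 4: ⟨C=(λx. (x x)); E=∅; A=[clo(λx. (x x), ∅)]; R=[mulL(5)]⟩
step 5: ⟨C=(x x); E={x↦clo(λx. (x x), ∅)}; A=∅; R=[mulL(5)]⟩
step 6: ⟨C=x; E={x↦clo(λx. (x x), ∅)}; A=∅; R=[app :: mulL(5)]⟩
step 7: ⟨C=x; E={x↦clo(λx. (x x), ∅)}; A=[clo(λx. (x x), ∅)]; R=[mulL(5)]⟩
… configuration repeats with period 3 (steps 5–7 recur indefinitely) …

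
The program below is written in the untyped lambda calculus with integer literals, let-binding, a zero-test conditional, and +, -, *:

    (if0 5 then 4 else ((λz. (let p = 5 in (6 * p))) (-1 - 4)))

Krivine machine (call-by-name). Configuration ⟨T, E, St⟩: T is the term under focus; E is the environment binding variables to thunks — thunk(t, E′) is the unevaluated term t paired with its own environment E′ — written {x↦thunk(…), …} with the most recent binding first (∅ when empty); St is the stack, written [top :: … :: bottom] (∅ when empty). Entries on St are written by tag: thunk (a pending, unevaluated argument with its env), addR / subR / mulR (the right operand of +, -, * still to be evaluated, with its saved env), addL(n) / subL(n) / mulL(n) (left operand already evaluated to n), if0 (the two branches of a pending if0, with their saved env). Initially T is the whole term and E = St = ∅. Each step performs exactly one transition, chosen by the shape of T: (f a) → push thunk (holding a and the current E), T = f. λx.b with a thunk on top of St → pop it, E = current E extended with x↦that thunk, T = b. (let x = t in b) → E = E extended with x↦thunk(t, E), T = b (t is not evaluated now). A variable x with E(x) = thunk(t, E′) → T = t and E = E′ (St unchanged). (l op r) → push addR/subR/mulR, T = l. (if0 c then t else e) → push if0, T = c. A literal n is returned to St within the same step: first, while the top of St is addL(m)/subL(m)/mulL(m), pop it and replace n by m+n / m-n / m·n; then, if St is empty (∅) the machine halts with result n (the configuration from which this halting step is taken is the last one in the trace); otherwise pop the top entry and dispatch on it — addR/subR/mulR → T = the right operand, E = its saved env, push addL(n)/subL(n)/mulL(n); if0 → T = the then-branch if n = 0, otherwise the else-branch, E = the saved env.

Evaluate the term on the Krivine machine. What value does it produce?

Answer: 30

Machine steps:
[0] <T=(if0 5 then 4 else ((λz. (let p = 5 in (6 * p))) (-1 - 4))), E=∅, St=∅>
[1] <T=5, E=∅, St=[if0]>
[2] <T=((λz. (let p = 5 in (6 * p))) (-1 - 4)), E=∅, St=∅>
[3] <T=(λz. (let p = 5 in (6 * p))), E=∅, St=[thunk]>
[4] <T=(let p = 5 in (6 * p)), E={z↦thunk((-1 - 4), ∅)}, St=∅>
[5] <T=(6 * p), E={p↦thunk(5, {z↦thunk((-1 - 4), ∅)}), z↦thunk((-1 - 4), ∅)}, St=∅>
[6] <T=6, E={p↦thunk(5, {z↦thunk((-1 - 4), ∅)}), z↦thunk((-1 - 4), ∅)}, St=[mulR]>
[7] <T=p, E={p↦thunk(5, {z↦thunk((-1 - 4), ∅)}), z↦thunk((-1 - 4), ∅)}, St=[mulL(6)]>
[8] <T=5, E={z↦thunk((-1 - 4), ∅)}, St=[mulL(6)]>
→ final value 30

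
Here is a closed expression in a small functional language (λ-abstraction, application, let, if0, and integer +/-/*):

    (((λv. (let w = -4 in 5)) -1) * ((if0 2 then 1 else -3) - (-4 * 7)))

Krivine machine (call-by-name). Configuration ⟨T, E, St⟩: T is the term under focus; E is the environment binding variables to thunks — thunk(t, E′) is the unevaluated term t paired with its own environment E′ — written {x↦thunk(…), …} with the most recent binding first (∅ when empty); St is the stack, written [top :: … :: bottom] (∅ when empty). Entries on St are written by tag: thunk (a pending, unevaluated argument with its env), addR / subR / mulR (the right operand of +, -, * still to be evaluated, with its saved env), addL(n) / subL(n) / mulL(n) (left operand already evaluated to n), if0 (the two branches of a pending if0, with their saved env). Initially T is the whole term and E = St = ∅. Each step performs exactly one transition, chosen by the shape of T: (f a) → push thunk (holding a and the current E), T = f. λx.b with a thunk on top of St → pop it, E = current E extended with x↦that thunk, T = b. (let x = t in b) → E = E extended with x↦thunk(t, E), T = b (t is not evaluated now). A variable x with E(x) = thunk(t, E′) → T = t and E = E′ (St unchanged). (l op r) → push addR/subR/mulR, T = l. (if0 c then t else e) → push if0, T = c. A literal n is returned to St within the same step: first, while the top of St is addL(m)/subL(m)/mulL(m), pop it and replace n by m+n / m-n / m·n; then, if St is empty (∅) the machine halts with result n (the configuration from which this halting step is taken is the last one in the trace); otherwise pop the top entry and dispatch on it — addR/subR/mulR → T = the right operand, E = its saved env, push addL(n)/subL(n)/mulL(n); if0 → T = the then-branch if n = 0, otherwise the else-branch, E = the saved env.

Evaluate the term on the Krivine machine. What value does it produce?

Answer: 125

Machine steps:
[0] ⟨T=(((λv. (let w = -4 in 5)) -1) * ((if0 2 then 1 else -3) - (-4 * 7))); E=∅; St=∅⟩
[1] ⟨T=((λv. (let w = -4 in 5)) -1); E=∅; St=[mulR]⟩
[2] ⟨T=(λv. (let w = -4 in 5)); E=∅; St=[thunk :: mulR]⟩
[3] ⟨T=(let w = -4 in 5); E={v↦thunk(-1, ∅)}; St=[mulR]⟩
[4] ⟨T=5; E={w↦thunk(-4, {v↦thunk(-1, ∅)}), v↦thunk(-1, ∅)}; St=[mulR]⟩
[5] ⟨T=((if0 2 then 1 else -3) - (-4 * 7)); E=∅; St=[mulL(5)]⟩
[6] ⟨T=(if0 2 then 1 else -3); E=∅; St=[subR :: mulL(5)]⟩
[7] ⟨T=2; E=∅; St=[if0 :: subR :: mulL(5)]⟩
[8] ⟨T=-3; E=∅; St=[subR :: mulL(5)]⟩
[9] ⟨T=(-4 * 7); E=∅; St=[subL(-3) :: mulL(5)]⟩
[10] ⟨T=-4; E=∅; St=[mulR :: subL(-3) :: mulL(5)]⟩
[11] ⟨T=7; E=∅; St=[mulL(-4) :: subL(-3) :: mulL(5)]⟩
→ final value 125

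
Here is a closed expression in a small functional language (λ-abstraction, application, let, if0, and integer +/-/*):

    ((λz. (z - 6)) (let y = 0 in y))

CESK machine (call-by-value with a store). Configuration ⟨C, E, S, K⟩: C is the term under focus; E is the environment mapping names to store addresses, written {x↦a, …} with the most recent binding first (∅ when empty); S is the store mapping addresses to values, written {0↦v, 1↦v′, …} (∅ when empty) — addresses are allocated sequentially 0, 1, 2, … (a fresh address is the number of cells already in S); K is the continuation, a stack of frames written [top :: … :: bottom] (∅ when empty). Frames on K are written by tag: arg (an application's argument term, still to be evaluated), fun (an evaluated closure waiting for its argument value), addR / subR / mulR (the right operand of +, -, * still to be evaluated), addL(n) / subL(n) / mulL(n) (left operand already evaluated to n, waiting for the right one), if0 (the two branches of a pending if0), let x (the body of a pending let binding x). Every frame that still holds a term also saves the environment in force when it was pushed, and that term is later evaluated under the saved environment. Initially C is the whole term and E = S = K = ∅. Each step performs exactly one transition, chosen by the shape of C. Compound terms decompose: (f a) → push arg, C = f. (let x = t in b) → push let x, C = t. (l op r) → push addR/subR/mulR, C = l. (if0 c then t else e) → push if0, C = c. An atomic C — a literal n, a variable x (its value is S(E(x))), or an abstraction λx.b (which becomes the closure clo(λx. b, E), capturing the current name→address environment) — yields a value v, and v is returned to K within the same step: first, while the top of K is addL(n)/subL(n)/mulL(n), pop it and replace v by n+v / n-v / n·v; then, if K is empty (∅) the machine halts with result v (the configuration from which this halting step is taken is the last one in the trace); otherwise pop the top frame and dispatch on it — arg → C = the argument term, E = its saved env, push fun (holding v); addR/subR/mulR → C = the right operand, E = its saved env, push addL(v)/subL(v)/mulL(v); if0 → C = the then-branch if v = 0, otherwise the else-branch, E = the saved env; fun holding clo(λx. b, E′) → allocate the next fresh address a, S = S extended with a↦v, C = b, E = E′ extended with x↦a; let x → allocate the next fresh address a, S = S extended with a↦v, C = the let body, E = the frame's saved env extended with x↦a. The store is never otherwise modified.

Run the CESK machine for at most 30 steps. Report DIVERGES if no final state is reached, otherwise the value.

step 0: ⟨C=((λz. (z - 6)) (let y = 0 in y)); E=∅; S=∅; K=∅⟩
step 1: ⟨C=(λz. (z - 6)); E=∅; S=∅; K=[arg]⟩
step 2: ⟨C=(let y = 0 in y); E=∅; S=∅; K=[fun]⟩
step 3: ⟨C=0; E=∅; S=∅; K=[let y :: fun]⟩
step 4: ⟨C=y; E={y↦0}; S={0↦0}; K=[fun]⟩
step 5: ⟨C=(z - 6); E={z↦1}; S={0↦0, 1↦0}; K=∅⟩
step 6: ⟨C=z; E={z↦1}; S={0↦0, 1↦0}; K=[subR]⟩
step 7: ⟨C=6; E={z↦1}; S={0↦0, 1↦0}; K=[subL(0)]⟩
→ final value -6

Answer: -6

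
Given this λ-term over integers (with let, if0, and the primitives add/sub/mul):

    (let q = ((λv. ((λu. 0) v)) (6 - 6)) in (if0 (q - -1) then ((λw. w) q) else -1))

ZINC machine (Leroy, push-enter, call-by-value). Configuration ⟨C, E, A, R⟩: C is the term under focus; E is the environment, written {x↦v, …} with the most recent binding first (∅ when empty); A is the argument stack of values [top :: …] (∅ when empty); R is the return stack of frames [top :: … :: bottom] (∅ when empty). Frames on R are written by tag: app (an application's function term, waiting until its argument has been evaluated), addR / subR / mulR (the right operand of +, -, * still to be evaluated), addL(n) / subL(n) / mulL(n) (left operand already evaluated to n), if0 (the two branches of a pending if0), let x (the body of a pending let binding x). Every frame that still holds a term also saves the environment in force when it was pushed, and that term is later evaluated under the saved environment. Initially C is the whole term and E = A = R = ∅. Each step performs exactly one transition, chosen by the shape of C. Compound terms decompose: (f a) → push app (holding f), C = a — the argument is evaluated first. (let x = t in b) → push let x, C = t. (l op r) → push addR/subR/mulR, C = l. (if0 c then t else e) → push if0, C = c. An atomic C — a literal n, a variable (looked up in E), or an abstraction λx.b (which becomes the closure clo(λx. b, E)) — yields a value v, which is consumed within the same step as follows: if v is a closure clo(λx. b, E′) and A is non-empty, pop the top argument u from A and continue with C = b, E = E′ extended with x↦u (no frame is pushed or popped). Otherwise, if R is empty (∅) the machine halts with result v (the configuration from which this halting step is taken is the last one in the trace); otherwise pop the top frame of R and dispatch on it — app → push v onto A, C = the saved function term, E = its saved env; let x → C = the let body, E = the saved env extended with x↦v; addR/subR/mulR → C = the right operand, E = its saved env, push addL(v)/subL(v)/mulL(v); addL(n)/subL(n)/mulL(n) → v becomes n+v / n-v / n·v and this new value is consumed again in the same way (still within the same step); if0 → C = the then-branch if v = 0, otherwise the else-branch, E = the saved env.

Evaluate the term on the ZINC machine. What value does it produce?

Answer: -1

Execution trace:
step 0: [C=(let q = ((λv. ((λu. 0) v)) (6 - 6)) in (if0 (q - -1) then ((λw. w) q) else -1)) | E=∅ | A=∅ | R=∅]
step 1: [C=((λv. ((λu. 0) v)) (6 - 6)) | E=∅ | A=∅ | R=[let q]]
step 2: [C=(6 - 6) | E=∅ | A=∅ | R=[app :: let q]]
step 3: [C=6 | E=∅ | A=∅ | R=[subR :: app :: let q]]
step 4: [C=6 | E=∅ | A=∅ | R=[subL(6) :: app :: let q]]
step 5: [C=(λv. ((λu. 0) v)) | E=∅ | A=[0] | R=[let q]]
step 6: [C=((λu. 0) v) | E={v↦0} | A=∅ | R=[let q]]
step 7: [C=v | E={v↦0} | A=∅ | R=[app :: let q]]
step 8: [C=(λu. 0) | E={v↦0} | A=[0] | R=[let q]]
step 9: [C=0 | E={u↦0, v↦0} | A=∅ | R=[let q]]
step 10: [C=(if0 (q - -1) then ((λw. w) q) else -1) | E={q↦0} | A=∅ | R=∅]
step 11: [C=(q - -1) | E={q↦0} | A=∅ | R=[if0]]
step 12: [C=q | E={q↦0} | A=∅ | R=[subR :: if0]]
step 13: [C=-1 | E={q↦0} | A=∅ | R=[subL(0) :: if0]]
step 14: [C=-1 | E={q↦0} | A=∅ | R=∅]
→ final value -1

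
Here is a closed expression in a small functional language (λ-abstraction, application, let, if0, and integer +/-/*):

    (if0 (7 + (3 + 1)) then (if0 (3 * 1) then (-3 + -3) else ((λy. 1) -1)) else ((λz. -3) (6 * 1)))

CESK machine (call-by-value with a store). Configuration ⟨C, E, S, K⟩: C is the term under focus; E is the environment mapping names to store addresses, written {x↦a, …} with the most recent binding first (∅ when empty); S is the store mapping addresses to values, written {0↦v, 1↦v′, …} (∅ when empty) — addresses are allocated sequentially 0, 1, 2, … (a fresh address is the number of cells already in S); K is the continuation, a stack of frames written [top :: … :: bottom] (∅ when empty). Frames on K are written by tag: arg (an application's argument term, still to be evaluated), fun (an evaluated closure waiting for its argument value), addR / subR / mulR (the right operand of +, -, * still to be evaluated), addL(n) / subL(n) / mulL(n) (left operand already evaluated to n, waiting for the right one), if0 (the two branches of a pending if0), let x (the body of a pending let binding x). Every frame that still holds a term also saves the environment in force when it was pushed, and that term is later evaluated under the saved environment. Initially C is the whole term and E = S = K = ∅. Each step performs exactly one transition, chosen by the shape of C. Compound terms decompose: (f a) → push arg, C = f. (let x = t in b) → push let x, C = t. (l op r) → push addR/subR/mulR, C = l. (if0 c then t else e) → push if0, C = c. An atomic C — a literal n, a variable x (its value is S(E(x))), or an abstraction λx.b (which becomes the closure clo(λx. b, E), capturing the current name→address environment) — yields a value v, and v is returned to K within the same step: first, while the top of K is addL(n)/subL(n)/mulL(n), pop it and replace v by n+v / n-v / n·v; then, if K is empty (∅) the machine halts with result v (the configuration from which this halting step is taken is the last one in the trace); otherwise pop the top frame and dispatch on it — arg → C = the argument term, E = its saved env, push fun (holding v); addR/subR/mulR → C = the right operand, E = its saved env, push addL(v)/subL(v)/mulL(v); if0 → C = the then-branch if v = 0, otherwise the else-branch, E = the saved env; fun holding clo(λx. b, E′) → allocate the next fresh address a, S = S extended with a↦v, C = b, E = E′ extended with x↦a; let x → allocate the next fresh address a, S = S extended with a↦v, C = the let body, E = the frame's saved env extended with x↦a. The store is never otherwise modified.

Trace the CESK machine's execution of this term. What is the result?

Answer: -3

Derivation:
[0] ⟨C=(if0 (7 + (3 + 1)) then (if0 (3 * 1) then (-3 + -3) else ((λy. 1) -1)) else ((λz. -3) (6 * 1))); E=∅; S=∅; K=∅⟩
[1] ⟨C=(7 + (3 + 1)); E=∅; S=∅; K=[if0]⟩
[2] ⟨C=7; E=∅; S=∅; K=[addR :: if0]⟩
[3] ⟨C=(3 + 1); E=∅; S=∅; K=[addL(7) :: if0]⟩
[4] ⟨C=3; E=∅; S=∅; K=[addR :: addL(7) :: if0]⟩
[5] ⟨C=1; E=∅; S=∅; K=[addL(3) :: addL(7) :: if0]⟩
[6] ⟨C=((λz. -3) (6 * 1)); E=∅; S=∅; K=∅⟩
[7] ⟨C=(λz. -3); E=∅; S=∅; K=[arg]⟩
[8] ⟨C=(6 * 1); E=∅; S=∅; K=[fun]⟩
[9] ⟨C=6; E=∅; S=∅; K=[mulR :: fun]⟩
[10] ⟨C=1; E=∅; S=∅; K=[mulL(6) :: fun]⟩
[11] ⟨C=-3; E={z↦0}; S={0↦6}; K=∅⟩
→ final value -3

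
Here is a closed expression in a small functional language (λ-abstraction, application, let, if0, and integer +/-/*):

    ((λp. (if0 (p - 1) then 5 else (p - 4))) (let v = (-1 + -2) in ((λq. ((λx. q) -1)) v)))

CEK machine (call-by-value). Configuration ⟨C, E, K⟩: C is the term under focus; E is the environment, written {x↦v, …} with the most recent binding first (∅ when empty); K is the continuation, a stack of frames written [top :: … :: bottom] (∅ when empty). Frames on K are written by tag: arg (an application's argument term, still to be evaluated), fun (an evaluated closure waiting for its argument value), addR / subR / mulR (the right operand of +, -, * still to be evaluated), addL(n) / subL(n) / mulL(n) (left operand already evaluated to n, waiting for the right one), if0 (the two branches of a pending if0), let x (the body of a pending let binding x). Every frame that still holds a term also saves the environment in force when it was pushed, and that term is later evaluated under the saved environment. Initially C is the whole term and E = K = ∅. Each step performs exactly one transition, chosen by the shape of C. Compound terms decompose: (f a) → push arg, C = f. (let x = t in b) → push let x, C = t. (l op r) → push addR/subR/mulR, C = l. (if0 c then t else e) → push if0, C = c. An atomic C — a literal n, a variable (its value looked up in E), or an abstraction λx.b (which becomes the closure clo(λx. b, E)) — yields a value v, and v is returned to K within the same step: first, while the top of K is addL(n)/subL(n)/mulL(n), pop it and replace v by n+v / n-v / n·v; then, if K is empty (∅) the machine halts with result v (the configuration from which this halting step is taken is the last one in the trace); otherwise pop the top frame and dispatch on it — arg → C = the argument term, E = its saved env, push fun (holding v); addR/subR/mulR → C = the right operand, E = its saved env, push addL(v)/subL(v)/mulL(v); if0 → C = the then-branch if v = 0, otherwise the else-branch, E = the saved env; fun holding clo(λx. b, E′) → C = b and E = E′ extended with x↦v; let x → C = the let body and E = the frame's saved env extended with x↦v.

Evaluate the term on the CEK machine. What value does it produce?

[0] ⟨C=((λp. (if0 (p - 1) then 5 else (p - 4))) (let v = (-1 + -2) in ((λq. ((λx. q) -1)) v))); E=∅; K=∅⟩
[1] ⟨C=(λp. (if0 (p - 1) then 5 else (p - 4))); E=∅; K=[arg]⟩
[2] ⟨C=(let v = (-1 + -2) in ((λq. ((λx. q) -1)) v)); E=∅; K=[fun]⟩
[3] ⟨C=(-1 + -2); E=∅; K=[let v :: fun]⟩
[4] ⟨C=-1; E=∅; K=[addR :: let v :: fun]⟩
[5] ⟨C=-2; E=∅; K=[addL(-1) :: let v :: fun]⟩
[6] ⟨C=((λq. ((λx. q) -1)) v); E={v↦-3}; K=[fun]⟩
[7] ⟨C=(λq. ((λx. q) -1)); E={v↦-3}; K=[arg :: fun]⟩
[8] ⟨C=v; E={v↦-3}; K=[fun :: fun]⟩
[9] ⟨C=((λx. q) -1); E={q↦-3, v↦-3}; K=[fun]⟩
[10] ⟨C=(λx. q); E={q↦-3, v↦-3}; K=[arg :: fun]⟩
[11] ⟨C=-1; E={q↦-3, v↦-3}; K=[fun :: fun]⟩
[12] ⟨C=q; E={x↦-1, q↦-3, v↦-3}; K=[fun]⟩
[13] ⟨C=(if0 (p - 1) then 5 else (p - 4)); E={p↦-3}; K=∅⟩
[14] ⟨C=(p - 1); E={p↦-3}; K=[if0]⟩
[15] ⟨C=p; E={p↦-3}; K=[subR :: if0]⟩
[16] ⟨C=1; E={p↦-3}; K=[subL(-3) :: if0]⟩
[17] ⟨C=(p - 4); E={p↦-3}; K=∅⟩
[18] ⟨C=p; E={p↦-3}; K=[subR]⟩
[19] ⟨C=4; E={p↦-3}; K=[subL(-3)]⟩
→ final value -7

Answer: -7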